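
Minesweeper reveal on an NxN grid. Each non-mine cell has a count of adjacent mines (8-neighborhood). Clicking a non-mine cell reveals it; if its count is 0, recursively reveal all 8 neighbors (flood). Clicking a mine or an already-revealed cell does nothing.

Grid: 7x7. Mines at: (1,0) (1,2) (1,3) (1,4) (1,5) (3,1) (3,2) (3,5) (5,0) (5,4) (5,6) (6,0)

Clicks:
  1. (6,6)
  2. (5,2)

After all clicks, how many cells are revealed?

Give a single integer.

Click 1 (6,6) count=1: revealed 1 new [(6,6)] -> total=1
Click 2 (5,2) count=0: revealed 9 new [(4,1) (4,2) (4,3) (5,1) (5,2) (5,3) (6,1) (6,2) (6,3)] -> total=10

Answer: 10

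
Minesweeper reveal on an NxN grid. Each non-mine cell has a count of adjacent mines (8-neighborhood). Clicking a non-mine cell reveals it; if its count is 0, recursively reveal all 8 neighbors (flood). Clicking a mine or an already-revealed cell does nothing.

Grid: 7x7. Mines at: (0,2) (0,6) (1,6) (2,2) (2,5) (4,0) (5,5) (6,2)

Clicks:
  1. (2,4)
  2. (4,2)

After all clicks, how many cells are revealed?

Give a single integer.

Click 1 (2,4) count=1: revealed 1 new [(2,4)] -> total=1
Click 2 (4,2) count=0: revealed 12 new [(3,1) (3,2) (3,3) (3,4) (4,1) (4,2) (4,3) (4,4) (5,1) (5,2) (5,3) (5,4)] -> total=13

Answer: 13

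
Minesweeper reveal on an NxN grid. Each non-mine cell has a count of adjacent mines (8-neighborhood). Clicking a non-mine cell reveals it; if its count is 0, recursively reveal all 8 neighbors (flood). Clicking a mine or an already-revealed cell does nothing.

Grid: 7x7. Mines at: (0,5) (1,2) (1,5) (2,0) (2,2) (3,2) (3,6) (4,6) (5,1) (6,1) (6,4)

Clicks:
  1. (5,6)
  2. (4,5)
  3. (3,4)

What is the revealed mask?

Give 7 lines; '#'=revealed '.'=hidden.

Answer: .......
.......
...###.
...###.
...###.
...####
.......

Derivation:
Click 1 (5,6) count=1: revealed 1 new [(5,6)] -> total=1
Click 2 (4,5) count=2: revealed 1 new [(4,5)] -> total=2
Click 3 (3,4) count=0: revealed 11 new [(2,3) (2,4) (2,5) (3,3) (3,4) (3,5) (4,3) (4,4) (5,3) (5,4) (5,5)] -> total=13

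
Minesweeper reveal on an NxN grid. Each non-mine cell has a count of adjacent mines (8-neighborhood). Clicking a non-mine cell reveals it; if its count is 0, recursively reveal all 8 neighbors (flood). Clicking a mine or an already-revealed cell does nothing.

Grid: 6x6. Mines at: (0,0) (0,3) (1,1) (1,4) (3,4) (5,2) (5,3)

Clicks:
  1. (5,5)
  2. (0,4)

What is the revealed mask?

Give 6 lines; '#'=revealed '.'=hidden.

Answer: ....#.
......
......
......
....##
....##

Derivation:
Click 1 (5,5) count=0: revealed 4 new [(4,4) (4,5) (5,4) (5,5)] -> total=4
Click 2 (0,4) count=2: revealed 1 new [(0,4)] -> total=5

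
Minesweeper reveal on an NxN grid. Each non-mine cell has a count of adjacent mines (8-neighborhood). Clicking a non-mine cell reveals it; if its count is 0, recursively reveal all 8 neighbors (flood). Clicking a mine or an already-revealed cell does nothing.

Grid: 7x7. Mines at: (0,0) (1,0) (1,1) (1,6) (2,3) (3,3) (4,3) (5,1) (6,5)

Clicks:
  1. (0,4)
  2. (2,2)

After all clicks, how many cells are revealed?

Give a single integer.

Click 1 (0,4) count=0: revealed 8 new [(0,2) (0,3) (0,4) (0,5) (1,2) (1,3) (1,4) (1,5)] -> total=8
Click 2 (2,2) count=3: revealed 1 new [(2,2)] -> total=9

Answer: 9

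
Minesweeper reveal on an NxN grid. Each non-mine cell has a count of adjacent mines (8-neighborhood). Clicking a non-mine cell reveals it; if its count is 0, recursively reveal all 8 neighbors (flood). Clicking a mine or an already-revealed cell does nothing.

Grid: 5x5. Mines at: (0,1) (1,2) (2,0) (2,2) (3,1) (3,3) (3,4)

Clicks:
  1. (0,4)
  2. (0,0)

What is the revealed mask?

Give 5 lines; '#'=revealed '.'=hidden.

Click 1 (0,4) count=0: revealed 6 new [(0,3) (0,4) (1,3) (1,4) (2,3) (2,4)] -> total=6
Click 2 (0,0) count=1: revealed 1 new [(0,0)] -> total=7

Answer: #..##
...##
...##
.....
.....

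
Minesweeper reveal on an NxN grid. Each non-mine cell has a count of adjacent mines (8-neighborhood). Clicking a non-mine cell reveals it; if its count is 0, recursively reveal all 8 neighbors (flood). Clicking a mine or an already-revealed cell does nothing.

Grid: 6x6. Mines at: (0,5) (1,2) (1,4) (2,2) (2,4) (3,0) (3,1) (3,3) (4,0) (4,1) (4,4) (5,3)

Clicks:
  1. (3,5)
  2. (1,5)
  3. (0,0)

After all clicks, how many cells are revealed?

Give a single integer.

Click 1 (3,5) count=2: revealed 1 new [(3,5)] -> total=1
Click 2 (1,5) count=3: revealed 1 new [(1,5)] -> total=2
Click 3 (0,0) count=0: revealed 6 new [(0,0) (0,1) (1,0) (1,1) (2,0) (2,1)] -> total=8

Answer: 8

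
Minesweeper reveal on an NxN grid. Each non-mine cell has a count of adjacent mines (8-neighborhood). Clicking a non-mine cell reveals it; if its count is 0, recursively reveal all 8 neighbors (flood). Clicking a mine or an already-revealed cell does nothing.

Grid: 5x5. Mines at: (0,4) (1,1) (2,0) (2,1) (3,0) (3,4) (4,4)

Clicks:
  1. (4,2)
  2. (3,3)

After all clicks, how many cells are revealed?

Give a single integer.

Answer: 6

Derivation:
Click 1 (4,2) count=0: revealed 6 new [(3,1) (3,2) (3,3) (4,1) (4,2) (4,3)] -> total=6
Click 2 (3,3) count=2: revealed 0 new [(none)] -> total=6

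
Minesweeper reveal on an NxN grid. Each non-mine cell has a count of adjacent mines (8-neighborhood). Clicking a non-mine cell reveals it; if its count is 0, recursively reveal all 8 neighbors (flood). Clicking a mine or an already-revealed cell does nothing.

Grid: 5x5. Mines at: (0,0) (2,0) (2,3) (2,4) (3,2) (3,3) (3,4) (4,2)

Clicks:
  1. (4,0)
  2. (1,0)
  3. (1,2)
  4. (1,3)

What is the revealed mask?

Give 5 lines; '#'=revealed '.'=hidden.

Click 1 (4,0) count=0: revealed 4 new [(3,0) (3,1) (4,0) (4,1)] -> total=4
Click 2 (1,0) count=2: revealed 1 new [(1,0)] -> total=5
Click 3 (1,2) count=1: revealed 1 new [(1,2)] -> total=6
Click 4 (1,3) count=2: revealed 1 new [(1,3)] -> total=7

Answer: .....
#.##.
.....
##...
##...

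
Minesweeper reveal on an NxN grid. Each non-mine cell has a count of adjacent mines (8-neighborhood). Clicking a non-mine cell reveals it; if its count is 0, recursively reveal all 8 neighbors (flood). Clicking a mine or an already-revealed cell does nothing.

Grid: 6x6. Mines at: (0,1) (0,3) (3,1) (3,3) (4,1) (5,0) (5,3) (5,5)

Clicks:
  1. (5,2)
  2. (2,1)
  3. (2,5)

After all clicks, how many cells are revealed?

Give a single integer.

Click 1 (5,2) count=2: revealed 1 new [(5,2)] -> total=1
Click 2 (2,1) count=1: revealed 1 new [(2,1)] -> total=2
Click 3 (2,5) count=0: revealed 10 new [(0,4) (0,5) (1,4) (1,5) (2,4) (2,5) (3,4) (3,5) (4,4) (4,5)] -> total=12

Answer: 12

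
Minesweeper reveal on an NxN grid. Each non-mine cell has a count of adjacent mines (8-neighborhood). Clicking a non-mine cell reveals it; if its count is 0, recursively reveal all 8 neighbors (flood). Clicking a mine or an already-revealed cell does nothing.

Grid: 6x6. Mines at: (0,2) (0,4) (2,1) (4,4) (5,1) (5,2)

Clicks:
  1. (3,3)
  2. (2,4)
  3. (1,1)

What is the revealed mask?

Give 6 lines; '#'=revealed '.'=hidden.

Answer: ......
.#####
..####
..####
......
......

Derivation:
Click 1 (3,3) count=1: revealed 1 new [(3,3)] -> total=1
Click 2 (2,4) count=0: revealed 11 new [(1,2) (1,3) (1,4) (1,5) (2,2) (2,3) (2,4) (2,5) (3,2) (3,4) (3,5)] -> total=12
Click 3 (1,1) count=2: revealed 1 new [(1,1)] -> total=13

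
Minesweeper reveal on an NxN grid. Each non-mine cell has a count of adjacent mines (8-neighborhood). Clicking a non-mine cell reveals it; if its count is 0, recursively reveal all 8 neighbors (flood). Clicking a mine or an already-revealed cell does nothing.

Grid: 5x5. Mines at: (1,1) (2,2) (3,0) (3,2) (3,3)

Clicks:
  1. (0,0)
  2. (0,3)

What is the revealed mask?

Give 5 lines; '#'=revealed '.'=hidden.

Click 1 (0,0) count=1: revealed 1 new [(0,0)] -> total=1
Click 2 (0,3) count=0: revealed 8 new [(0,2) (0,3) (0,4) (1,2) (1,3) (1,4) (2,3) (2,4)] -> total=9

Answer: #.###
..###
...##
.....
.....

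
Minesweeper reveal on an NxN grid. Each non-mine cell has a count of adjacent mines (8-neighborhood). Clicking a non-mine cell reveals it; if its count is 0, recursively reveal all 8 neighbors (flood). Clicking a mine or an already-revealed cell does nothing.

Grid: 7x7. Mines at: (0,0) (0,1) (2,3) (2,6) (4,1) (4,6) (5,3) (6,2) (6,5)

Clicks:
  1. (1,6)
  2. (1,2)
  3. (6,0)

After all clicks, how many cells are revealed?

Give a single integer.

Click 1 (1,6) count=1: revealed 1 new [(1,6)] -> total=1
Click 2 (1,2) count=2: revealed 1 new [(1,2)] -> total=2
Click 3 (6,0) count=0: revealed 4 new [(5,0) (5,1) (6,0) (6,1)] -> total=6

Answer: 6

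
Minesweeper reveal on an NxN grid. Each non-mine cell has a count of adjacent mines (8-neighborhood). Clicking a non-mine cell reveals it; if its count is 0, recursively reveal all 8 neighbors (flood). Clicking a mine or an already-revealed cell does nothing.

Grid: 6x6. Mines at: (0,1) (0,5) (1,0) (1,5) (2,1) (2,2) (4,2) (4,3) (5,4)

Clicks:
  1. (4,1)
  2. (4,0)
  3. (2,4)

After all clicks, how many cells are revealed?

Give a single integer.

Click 1 (4,1) count=1: revealed 1 new [(4,1)] -> total=1
Click 2 (4,0) count=0: revealed 5 new [(3,0) (3,1) (4,0) (5,0) (5,1)] -> total=6
Click 3 (2,4) count=1: revealed 1 new [(2,4)] -> total=7

Answer: 7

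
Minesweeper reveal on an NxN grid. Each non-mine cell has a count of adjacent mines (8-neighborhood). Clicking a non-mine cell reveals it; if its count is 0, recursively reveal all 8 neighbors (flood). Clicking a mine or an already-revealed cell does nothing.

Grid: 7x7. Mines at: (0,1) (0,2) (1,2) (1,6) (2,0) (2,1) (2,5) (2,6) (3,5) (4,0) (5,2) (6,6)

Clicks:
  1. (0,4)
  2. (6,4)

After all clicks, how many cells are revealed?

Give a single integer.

Click 1 (0,4) count=0: revealed 6 new [(0,3) (0,4) (0,5) (1,3) (1,4) (1,5)] -> total=6
Click 2 (6,4) count=0: revealed 9 new [(4,3) (4,4) (4,5) (5,3) (5,4) (5,5) (6,3) (6,4) (6,5)] -> total=15

Answer: 15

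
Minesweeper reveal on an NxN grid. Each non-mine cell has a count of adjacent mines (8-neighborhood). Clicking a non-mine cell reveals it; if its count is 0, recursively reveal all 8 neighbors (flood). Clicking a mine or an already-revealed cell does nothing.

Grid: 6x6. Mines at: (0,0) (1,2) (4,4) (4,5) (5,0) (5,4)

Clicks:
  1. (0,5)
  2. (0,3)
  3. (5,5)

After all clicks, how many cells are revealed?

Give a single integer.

Answer: 13

Derivation:
Click 1 (0,5) count=0: revealed 12 new [(0,3) (0,4) (0,5) (1,3) (1,4) (1,5) (2,3) (2,4) (2,5) (3,3) (3,4) (3,5)] -> total=12
Click 2 (0,3) count=1: revealed 0 new [(none)] -> total=12
Click 3 (5,5) count=3: revealed 1 new [(5,5)] -> total=13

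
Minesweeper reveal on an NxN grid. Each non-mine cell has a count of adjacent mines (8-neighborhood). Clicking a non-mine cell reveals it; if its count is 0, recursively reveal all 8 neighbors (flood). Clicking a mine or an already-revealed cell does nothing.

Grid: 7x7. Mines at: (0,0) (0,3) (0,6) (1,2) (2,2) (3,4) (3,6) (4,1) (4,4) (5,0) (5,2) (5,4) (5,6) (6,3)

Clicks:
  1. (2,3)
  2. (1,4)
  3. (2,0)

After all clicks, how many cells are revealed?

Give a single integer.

Answer: 8

Derivation:
Click 1 (2,3) count=3: revealed 1 new [(2,3)] -> total=1
Click 2 (1,4) count=1: revealed 1 new [(1,4)] -> total=2
Click 3 (2,0) count=0: revealed 6 new [(1,0) (1,1) (2,0) (2,1) (3,0) (3,1)] -> total=8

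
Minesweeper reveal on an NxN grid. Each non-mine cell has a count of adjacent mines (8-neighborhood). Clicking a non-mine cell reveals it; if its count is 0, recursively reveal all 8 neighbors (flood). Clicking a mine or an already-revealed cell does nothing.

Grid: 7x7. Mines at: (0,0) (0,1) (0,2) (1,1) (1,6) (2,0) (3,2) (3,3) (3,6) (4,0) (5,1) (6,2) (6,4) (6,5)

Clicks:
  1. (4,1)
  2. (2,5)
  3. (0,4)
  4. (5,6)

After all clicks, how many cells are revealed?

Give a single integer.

Click 1 (4,1) count=3: revealed 1 new [(4,1)] -> total=1
Click 2 (2,5) count=2: revealed 1 new [(2,5)] -> total=2
Click 3 (0,4) count=0: revealed 8 new [(0,3) (0,4) (0,5) (1,3) (1,4) (1,5) (2,3) (2,4)] -> total=10
Click 4 (5,6) count=1: revealed 1 new [(5,6)] -> total=11

Answer: 11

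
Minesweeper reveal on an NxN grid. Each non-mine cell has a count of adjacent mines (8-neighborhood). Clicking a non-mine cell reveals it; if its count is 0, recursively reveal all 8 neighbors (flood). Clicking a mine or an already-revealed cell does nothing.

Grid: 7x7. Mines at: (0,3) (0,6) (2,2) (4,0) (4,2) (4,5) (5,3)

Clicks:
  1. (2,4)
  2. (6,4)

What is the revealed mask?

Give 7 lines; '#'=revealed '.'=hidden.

Answer: .......
...####
...####
...####
.......
.......
....#..

Derivation:
Click 1 (2,4) count=0: revealed 12 new [(1,3) (1,4) (1,5) (1,6) (2,3) (2,4) (2,5) (2,6) (3,3) (3,4) (3,5) (3,6)] -> total=12
Click 2 (6,4) count=1: revealed 1 new [(6,4)] -> total=13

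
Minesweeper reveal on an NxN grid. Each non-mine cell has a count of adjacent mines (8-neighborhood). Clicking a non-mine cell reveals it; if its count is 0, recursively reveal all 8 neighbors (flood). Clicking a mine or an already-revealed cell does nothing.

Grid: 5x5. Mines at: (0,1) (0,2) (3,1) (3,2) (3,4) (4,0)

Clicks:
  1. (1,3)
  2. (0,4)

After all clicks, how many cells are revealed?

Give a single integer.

Click 1 (1,3) count=1: revealed 1 new [(1,3)] -> total=1
Click 2 (0,4) count=0: revealed 5 new [(0,3) (0,4) (1,4) (2,3) (2,4)] -> total=6

Answer: 6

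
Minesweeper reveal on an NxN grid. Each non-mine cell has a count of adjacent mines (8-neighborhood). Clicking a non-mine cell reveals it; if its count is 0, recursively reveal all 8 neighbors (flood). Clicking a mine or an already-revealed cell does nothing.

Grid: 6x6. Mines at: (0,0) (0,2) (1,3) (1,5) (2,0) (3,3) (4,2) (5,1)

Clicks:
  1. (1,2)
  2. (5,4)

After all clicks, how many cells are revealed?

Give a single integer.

Answer: 11

Derivation:
Click 1 (1,2) count=2: revealed 1 new [(1,2)] -> total=1
Click 2 (5,4) count=0: revealed 10 new [(2,4) (2,5) (3,4) (3,5) (4,3) (4,4) (4,5) (5,3) (5,4) (5,5)] -> total=11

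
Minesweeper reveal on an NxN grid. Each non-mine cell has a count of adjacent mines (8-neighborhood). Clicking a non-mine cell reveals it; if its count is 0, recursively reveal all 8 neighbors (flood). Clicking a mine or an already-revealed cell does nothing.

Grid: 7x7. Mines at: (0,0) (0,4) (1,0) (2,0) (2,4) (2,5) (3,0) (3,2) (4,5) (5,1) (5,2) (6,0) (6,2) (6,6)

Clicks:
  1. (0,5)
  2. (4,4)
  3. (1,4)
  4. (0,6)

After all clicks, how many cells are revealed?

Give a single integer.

Answer: 6

Derivation:
Click 1 (0,5) count=1: revealed 1 new [(0,5)] -> total=1
Click 2 (4,4) count=1: revealed 1 new [(4,4)] -> total=2
Click 3 (1,4) count=3: revealed 1 new [(1,4)] -> total=3
Click 4 (0,6) count=0: revealed 3 new [(0,6) (1,5) (1,6)] -> total=6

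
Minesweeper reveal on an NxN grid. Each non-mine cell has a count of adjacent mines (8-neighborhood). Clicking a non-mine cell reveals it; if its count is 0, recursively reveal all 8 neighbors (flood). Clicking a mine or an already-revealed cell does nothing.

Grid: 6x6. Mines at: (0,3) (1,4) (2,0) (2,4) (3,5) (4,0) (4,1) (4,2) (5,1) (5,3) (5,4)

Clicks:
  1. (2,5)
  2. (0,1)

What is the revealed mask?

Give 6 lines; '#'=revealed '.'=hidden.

Answer: ###...
###...
.....#
......
......
......

Derivation:
Click 1 (2,5) count=3: revealed 1 new [(2,5)] -> total=1
Click 2 (0,1) count=0: revealed 6 new [(0,0) (0,1) (0,2) (1,0) (1,1) (1,2)] -> total=7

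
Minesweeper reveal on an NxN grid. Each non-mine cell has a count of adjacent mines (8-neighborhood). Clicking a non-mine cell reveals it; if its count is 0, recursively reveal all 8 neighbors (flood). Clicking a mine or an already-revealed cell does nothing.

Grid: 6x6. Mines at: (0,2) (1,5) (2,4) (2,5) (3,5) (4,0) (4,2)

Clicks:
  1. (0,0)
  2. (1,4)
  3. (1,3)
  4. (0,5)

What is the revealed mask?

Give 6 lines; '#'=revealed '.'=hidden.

Click 1 (0,0) count=0: revealed 14 new [(0,0) (0,1) (1,0) (1,1) (1,2) (1,3) (2,0) (2,1) (2,2) (2,3) (3,0) (3,1) (3,2) (3,3)] -> total=14
Click 2 (1,4) count=3: revealed 1 new [(1,4)] -> total=15
Click 3 (1,3) count=2: revealed 0 new [(none)] -> total=15
Click 4 (0,5) count=1: revealed 1 new [(0,5)] -> total=16

Answer: ##...#
#####.
####..
####..
......
......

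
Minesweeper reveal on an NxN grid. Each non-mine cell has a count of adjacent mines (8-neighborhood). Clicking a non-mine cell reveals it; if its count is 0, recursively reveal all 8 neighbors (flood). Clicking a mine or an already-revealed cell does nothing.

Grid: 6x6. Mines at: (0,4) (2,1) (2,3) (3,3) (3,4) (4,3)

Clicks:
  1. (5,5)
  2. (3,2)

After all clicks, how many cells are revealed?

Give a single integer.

Answer: 5

Derivation:
Click 1 (5,5) count=0: revealed 4 new [(4,4) (4,5) (5,4) (5,5)] -> total=4
Click 2 (3,2) count=4: revealed 1 new [(3,2)] -> total=5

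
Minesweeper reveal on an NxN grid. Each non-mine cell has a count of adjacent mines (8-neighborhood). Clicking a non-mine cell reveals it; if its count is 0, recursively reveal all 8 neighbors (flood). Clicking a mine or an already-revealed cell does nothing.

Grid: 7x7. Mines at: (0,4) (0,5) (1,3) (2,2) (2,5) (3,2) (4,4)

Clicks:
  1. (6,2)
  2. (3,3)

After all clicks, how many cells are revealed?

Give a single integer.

Click 1 (6,2) count=0: revealed 32 new [(0,0) (0,1) (0,2) (1,0) (1,1) (1,2) (2,0) (2,1) (3,0) (3,1) (3,5) (3,6) (4,0) (4,1) (4,2) (4,3) (4,5) (4,6) (5,0) (5,1) (5,2) (5,3) (5,4) (5,5) (5,6) (6,0) (6,1) (6,2) (6,3) (6,4) (6,5) (6,6)] -> total=32
Click 2 (3,3) count=3: revealed 1 new [(3,3)] -> total=33

Answer: 33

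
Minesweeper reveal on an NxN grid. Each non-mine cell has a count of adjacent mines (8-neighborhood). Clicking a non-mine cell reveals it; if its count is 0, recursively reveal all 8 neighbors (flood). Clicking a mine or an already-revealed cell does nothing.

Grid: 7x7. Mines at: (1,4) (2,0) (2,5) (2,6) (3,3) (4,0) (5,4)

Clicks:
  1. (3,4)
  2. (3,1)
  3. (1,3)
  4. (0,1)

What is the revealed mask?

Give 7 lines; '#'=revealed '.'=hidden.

Answer: ####...
####...
.###...
.#..#..
.......
.......
.......

Derivation:
Click 1 (3,4) count=2: revealed 1 new [(3,4)] -> total=1
Click 2 (3,1) count=2: revealed 1 new [(3,1)] -> total=2
Click 3 (1,3) count=1: revealed 1 new [(1,3)] -> total=3
Click 4 (0,1) count=0: revealed 10 new [(0,0) (0,1) (0,2) (0,3) (1,0) (1,1) (1,2) (2,1) (2,2) (2,3)] -> total=13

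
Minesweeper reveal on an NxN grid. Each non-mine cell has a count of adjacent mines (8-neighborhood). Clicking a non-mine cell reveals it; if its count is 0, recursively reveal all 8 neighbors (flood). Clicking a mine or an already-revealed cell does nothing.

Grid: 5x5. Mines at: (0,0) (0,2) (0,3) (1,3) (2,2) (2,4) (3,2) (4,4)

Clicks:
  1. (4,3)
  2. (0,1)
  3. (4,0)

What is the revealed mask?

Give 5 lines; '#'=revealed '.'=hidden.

Answer: .#...
##...
##...
##...
##.#.

Derivation:
Click 1 (4,3) count=2: revealed 1 new [(4,3)] -> total=1
Click 2 (0,1) count=2: revealed 1 new [(0,1)] -> total=2
Click 3 (4,0) count=0: revealed 8 new [(1,0) (1,1) (2,0) (2,1) (3,0) (3,1) (4,0) (4,1)] -> total=10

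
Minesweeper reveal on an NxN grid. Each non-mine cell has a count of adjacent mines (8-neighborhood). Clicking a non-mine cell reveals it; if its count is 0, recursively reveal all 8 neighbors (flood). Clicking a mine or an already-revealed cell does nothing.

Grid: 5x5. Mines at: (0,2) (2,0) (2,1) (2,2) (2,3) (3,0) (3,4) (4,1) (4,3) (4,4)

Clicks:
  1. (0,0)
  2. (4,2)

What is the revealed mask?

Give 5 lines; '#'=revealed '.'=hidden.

Answer: ##...
##...
.....
.....
..#..

Derivation:
Click 1 (0,0) count=0: revealed 4 new [(0,0) (0,1) (1,0) (1,1)] -> total=4
Click 2 (4,2) count=2: revealed 1 new [(4,2)] -> total=5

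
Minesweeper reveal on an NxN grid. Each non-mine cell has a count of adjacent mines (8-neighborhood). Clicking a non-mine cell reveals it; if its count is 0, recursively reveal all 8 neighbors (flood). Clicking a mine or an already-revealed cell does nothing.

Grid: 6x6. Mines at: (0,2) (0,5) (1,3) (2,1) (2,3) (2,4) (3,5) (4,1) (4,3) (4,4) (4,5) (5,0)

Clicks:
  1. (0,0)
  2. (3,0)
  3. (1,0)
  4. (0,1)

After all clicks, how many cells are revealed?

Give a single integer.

Click 1 (0,0) count=0: revealed 4 new [(0,0) (0,1) (1,0) (1,1)] -> total=4
Click 2 (3,0) count=2: revealed 1 new [(3,0)] -> total=5
Click 3 (1,0) count=1: revealed 0 new [(none)] -> total=5
Click 4 (0,1) count=1: revealed 0 new [(none)] -> total=5

Answer: 5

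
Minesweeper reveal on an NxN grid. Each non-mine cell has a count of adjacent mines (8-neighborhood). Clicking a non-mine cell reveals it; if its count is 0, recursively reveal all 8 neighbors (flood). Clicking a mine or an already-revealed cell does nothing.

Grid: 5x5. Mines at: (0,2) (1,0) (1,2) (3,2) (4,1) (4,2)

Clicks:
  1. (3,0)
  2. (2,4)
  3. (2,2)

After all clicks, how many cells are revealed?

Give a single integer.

Click 1 (3,0) count=1: revealed 1 new [(3,0)] -> total=1
Click 2 (2,4) count=0: revealed 10 new [(0,3) (0,4) (1,3) (1,4) (2,3) (2,4) (3,3) (3,4) (4,3) (4,4)] -> total=11
Click 3 (2,2) count=2: revealed 1 new [(2,2)] -> total=12

Answer: 12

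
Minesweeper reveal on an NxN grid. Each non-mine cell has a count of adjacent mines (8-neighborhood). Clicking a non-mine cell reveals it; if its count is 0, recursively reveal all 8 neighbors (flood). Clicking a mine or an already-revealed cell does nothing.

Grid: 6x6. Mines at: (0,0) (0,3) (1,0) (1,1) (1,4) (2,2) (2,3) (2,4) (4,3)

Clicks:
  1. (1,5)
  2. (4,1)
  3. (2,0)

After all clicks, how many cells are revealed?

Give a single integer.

Click 1 (1,5) count=2: revealed 1 new [(1,5)] -> total=1
Click 2 (4,1) count=0: revealed 11 new [(2,0) (2,1) (3,0) (3,1) (3,2) (4,0) (4,1) (4,2) (5,0) (5,1) (5,2)] -> total=12
Click 3 (2,0) count=2: revealed 0 new [(none)] -> total=12

Answer: 12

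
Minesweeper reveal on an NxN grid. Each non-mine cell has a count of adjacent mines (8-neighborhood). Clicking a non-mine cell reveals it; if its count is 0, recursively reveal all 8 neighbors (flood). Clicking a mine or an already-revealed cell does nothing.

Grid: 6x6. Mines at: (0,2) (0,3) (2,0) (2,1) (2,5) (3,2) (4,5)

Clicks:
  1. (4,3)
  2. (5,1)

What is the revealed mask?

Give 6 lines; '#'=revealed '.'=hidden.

Click 1 (4,3) count=1: revealed 1 new [(4,3)] -> total=1
Click 2 (5,1) count=0: revealed 11 new [(3,0) (3,1) (4,0) (4,1) (4,2) (4,4) (5,0) (5,1) (5,2) (5,3) (5,4)] -> total=12

Answer: ......
......
......
##....
#####.
#####.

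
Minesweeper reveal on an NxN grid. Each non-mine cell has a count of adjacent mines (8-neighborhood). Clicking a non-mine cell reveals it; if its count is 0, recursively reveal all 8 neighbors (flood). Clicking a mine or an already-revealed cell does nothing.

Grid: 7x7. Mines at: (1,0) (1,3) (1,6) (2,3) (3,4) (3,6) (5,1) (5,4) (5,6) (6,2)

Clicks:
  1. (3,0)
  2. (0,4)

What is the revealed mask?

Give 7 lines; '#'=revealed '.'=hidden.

Answer: ....#..
.......
###....
###....
###....
.......
.......

Derivation:
Click 1 (3,0) count=0: revealed 9 new [(2,0) (2,1) (2,2) (3,0) (3,1) (3,2) (4,0) (4,1) (4,2)] -> total=9
Click 2 (0,4) count=1: revealed 1 new [(0,4)] -> total=10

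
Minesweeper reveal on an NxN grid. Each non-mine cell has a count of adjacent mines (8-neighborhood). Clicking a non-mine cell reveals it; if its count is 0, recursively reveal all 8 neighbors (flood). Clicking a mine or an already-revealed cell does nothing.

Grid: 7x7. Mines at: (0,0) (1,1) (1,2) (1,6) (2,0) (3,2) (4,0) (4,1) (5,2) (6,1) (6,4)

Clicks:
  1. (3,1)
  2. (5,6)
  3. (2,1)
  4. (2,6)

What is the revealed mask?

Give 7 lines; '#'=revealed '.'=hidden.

Answer: ...###.
...###.
.#.####
.#.####
...####
...####
.....##

Derivation:
Click 1 (3,1) count=4: revealed 1 new [(3,1)] -> total=1
Click 2 (5,6) count=0: revealed 24 new [(0,3) (0,4) (0,5) (1,3) (1,4) (1,5) (2,3) (2,4) (2,5) (2,6) (3,3) (3,4) (3,5) (3,6) (4,3) (4,4) (4,5) (4,6) (5,3) (5,4) (5,5) (5,6) (6,5) (6,6)] -> total=25
Click 3 (2,1) count=4: revealed 1 new [(2,1)] -> total=26
Click 4 (2,6) count=1: revealed 0 new [(none)] -> total=26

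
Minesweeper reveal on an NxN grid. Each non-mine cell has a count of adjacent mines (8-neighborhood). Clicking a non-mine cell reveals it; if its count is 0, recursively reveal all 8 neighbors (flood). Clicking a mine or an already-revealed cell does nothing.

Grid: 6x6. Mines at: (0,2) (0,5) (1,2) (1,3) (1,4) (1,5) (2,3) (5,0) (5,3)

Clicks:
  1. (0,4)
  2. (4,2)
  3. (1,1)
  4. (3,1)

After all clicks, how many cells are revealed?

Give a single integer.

Answer: 14

Derivation:
Click 1 (0,4) count=4: revealed 1 new [(0,4)] -> total=1
Click 2 (4,2) count=1: revealed 1 new [(4,2)] -> total=2
Click 3 (1,1) count=2: revealed 1 new [(1,1)] -> total=3
Click 4 (3,1) count=0: revealed 11 new [(0,0) (0,1) (1,0) (2,0) (2,1) (2,2) (3,0) (3,1) (3,2) (4,0) (4,1)] -> total=14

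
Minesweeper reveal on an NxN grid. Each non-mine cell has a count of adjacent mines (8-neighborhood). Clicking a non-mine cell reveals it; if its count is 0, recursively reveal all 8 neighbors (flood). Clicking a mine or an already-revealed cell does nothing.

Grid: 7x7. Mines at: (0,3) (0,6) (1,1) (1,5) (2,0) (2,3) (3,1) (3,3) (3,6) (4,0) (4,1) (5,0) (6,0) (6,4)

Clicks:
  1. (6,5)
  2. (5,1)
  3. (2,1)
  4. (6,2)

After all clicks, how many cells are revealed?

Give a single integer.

Click 1 (6,5) count=1: revealed 1 new [(6,5)] -> total=1
Click 2 (5,1) count=4: revealed 1 new [(5,1)] -> total=2
Click 3 (2,1) count=3: revealed 1 new [(2,1)] -> total=3
Click 4 (6,2) count=0: revealed 5 new [(5,2) (5,3) (6,1) (6,2) (6,3)] -> total=8

Answer: 8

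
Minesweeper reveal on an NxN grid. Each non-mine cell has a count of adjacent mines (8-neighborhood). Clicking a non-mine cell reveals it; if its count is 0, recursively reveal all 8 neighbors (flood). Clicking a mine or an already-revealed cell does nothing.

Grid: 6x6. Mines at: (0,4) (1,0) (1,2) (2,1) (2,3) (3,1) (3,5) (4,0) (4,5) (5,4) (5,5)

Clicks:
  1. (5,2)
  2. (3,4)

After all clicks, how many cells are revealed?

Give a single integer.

Click 1 (5,2) count=0: revealed 6 new [(4,1) (4,2) (4,3) (5,1) (5,2) (5,3)] -> total=6
Click 2 (3,4) count=3: revealed 1 new [(3,4)] -> total=7

Answer: 7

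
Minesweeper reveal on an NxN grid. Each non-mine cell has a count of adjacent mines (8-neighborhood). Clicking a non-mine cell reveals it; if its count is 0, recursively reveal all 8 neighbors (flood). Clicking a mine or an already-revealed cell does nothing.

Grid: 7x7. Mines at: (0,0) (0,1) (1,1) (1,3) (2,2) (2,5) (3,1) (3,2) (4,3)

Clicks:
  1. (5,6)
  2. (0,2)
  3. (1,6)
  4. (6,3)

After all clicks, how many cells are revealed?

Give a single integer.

Click 1 (5,6) count=0: revealed 23 new [(3,4) (3,5) (3,6) (4,0) (4,1) (4,2) (4,4) (4,5) (4,6) (5,0) (5,1) (5,2) (5,3) (5,4) (5,5) (5,6) (6,0) (6,1) (6,2) (6,3) (6,4) (6,5) (6,6)] -> total=23
Click 2 (0,2) count=3: revealed 1 new [(0,2)] -> total=24
Click 3 (1,6) count=1: revealed 1 new [(1,6)] -> total=25
Click 4 (6,3) count=0: revealed 0 new [(none)] -> total=25

Answer: 25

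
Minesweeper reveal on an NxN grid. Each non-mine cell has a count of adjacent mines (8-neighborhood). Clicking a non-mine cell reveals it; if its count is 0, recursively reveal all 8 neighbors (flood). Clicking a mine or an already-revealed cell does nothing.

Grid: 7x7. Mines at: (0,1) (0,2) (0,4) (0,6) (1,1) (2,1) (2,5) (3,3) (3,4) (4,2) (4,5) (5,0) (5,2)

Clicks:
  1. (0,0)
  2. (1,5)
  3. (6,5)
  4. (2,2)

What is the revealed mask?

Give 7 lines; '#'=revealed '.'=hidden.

Click 1 (0,0) count=2: revealed 1 new [(0,0)] -> total=1
Click 2 (1,5) count=3: revealed 1 new [(1,5)] -> total=2
Click 3 (6,5) count=0: revealed 8 new [(5,3) (5,4) (5,5) (5,6) (6,3) (6,4) (6,5) (6,6)] -> total=10
Click 4 (2,2) count=3: revealed 1 new [(2,2)] -> total=11

Answer: #......
.....#.
..#....
.......
.......
...####
...####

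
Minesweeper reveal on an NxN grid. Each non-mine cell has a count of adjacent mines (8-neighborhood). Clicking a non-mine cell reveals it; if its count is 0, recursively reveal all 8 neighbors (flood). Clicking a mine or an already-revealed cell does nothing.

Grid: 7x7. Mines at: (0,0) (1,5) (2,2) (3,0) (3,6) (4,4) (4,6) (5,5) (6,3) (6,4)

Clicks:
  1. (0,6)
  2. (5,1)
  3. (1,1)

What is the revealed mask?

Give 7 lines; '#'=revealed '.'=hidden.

Answer: ......#
.#.....
.......
.###...
####...
####...
###....

Derivation:
Click 1 (0,6) count=1: revealed 1 new [(0,6)] -> total=1
Click 2 (5,1) count=0: revealed 14 new [(3,1) (3,2) (3,3) (4,0) (4,1) (4,2) (4,3) (5,0) (5,1) (5,2) (5,3) (6,0) (6,1) (6,2)] -> total=15
Click 3 (1,1) count=2: revealed 1 new [(1,1)] -> total=16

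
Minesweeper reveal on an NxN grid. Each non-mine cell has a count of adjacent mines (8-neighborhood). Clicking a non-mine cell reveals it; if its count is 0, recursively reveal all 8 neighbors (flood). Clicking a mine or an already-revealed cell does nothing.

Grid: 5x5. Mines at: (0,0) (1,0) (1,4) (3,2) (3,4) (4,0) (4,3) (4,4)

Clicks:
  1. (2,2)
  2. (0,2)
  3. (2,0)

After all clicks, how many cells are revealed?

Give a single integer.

Click 1 (2,2) count=1: revealed 1 new [(2,2)] -> total=1
Click 2 (0,2) count=0: revealed 8 new [(0,1) (0,2) (0,3) (1,1) (1,2) (1,3) (2,1) (2,3)] -> total=9
Click 3 (2,0) count=1: revealed 1 new [(2,0)] -> total=10

Answer: 10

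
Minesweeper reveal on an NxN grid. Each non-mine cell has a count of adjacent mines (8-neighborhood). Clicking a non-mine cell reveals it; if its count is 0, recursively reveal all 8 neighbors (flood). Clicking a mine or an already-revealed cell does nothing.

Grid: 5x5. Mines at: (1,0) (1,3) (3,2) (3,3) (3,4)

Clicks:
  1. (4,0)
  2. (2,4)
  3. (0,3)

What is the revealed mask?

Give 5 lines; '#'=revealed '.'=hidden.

Answer: ...#.
.....
##..#
##...
##...

Derivation:
Click 1 (4,0) count=0: revealed 6 new [(2,0) (2,1) (3,0) (3,1) (4,0) (4,1)] -> total=6
Click 2 (2,4) count=3: revealed 1 new [(2,4)] -> total=7
Click 3 (0,3) count=1: revealed 1 new [(0,3)] -> total=8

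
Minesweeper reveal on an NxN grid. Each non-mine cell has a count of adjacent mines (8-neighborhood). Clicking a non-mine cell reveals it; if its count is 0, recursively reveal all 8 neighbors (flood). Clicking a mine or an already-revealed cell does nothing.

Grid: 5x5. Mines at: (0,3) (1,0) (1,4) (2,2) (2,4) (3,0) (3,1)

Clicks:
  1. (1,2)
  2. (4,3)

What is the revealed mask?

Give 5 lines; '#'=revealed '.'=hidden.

Answer: .....
..#..
.....
..###
..###

Derivation:
Click 1 (1,2) count=2: revealed 1 new [(1,2)] -> total=1
Click 2 (4,3) count=0: revealed 6 new [(3,2) (3,3) (3,4) (4,2) (4,3) (4,4)] -> total=7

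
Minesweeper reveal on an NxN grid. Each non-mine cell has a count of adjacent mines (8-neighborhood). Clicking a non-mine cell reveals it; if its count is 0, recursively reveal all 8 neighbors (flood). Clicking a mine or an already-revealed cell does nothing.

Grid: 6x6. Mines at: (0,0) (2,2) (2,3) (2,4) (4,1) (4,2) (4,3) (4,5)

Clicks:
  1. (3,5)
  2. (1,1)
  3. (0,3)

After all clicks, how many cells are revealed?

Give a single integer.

Answer: 11

Derivation:
Click 1 (3,5) count=2: revealed 1 new [(3,5)] -> total=1
Click 2 (1,1) count=2: revealed 1 new [(1,1)] -> total=2
Click 3 (0,3) count=0: revealed 9 new [(0,1) (0,2) (0,3) (0,4) (0,5) (1,2) (1,3) (1,4) (1,5)] -> total=11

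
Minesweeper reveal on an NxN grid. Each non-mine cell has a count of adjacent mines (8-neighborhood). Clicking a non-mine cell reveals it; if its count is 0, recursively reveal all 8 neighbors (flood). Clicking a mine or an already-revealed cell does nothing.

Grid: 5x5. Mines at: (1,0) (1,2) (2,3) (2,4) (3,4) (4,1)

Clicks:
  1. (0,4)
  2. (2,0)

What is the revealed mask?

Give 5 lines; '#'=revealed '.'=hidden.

Click 1 (0,4) count=0: revealed 4 new [(0,3) (0,4) (1,3) (1,4)] -> total=4
Click 2 (2,0) count=1: revealed 1 new [(2,0)] -> total=5

Answer: ...##
...##
#....
.....
.....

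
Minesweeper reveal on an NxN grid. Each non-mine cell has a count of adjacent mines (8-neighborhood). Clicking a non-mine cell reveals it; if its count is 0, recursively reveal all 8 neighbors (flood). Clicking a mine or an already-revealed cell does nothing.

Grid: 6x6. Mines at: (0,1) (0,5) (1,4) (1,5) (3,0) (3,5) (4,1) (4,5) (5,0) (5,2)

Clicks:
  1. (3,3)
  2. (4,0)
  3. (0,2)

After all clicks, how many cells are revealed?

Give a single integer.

Click 1 (3,3) count=0: revealed 14 new [(1,1) (1,2) (1,3) (2,1) (2,2) (2,3) (2,4) (3,1) (3,2) (3,3) (3,4) (4,2) (4,3) (4,4)] -> total=14
Click 2 (4,0) count=3: revealed 1 new [(4,0)] -> total=15
Click 3 (0,2) count=1: revealed 1 new [(0,2)] -> total=16

Answer: 16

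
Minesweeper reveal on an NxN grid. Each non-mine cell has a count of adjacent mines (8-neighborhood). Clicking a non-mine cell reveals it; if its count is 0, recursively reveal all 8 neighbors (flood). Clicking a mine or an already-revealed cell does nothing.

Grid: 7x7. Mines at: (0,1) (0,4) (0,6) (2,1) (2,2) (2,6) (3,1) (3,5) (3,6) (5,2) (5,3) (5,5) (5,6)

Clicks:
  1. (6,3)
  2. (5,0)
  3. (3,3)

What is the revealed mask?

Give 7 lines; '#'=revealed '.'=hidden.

Click 1 (6,3) count=2: revealed 1 new [(6,3)] -> total=1
Click 2 (5,0) count=0: revealed 6 new [(4,0) (4,1) (5,0) (5,1) (6,0) (6,1)] -> total=7
Click 3 (3,3) count=1: revealed 1 new [(3,3)] -> total=8

Answer: .......
.......
.......
...#...
##.....
##.....
##.#...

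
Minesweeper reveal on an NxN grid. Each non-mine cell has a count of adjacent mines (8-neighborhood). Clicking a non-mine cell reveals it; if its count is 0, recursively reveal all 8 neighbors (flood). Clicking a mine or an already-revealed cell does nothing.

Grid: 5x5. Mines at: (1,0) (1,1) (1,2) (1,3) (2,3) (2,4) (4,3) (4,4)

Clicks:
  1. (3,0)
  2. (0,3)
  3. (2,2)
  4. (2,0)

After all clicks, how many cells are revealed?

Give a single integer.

Answer: 10

Derivation:
Click 1 (3,0) count=0: revealed 9 new [(2,0) (2,1) (2,2) (3,0) (3,1) (3,2) (4,0) (4,1) (4,2)] -> total=9
Click 2 (0,3) count=2: revealed 1 new [(0,3)] -> total=10
Click 3 (2,2) count=4: revealed 0 new [(none)] -> total=10
Click 4 (2,0) count=2: revealed 0 new [(none)] -> total=10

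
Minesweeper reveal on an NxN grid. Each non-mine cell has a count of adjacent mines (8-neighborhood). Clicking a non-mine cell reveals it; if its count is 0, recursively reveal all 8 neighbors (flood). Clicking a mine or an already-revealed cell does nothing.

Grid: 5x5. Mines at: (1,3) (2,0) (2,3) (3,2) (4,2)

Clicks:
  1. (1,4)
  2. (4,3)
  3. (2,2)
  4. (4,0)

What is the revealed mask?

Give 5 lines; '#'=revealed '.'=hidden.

Click 1 (1,4) count=2: revealed 1 new [(1,4)] -> total=1
Click 2 (4,3) count=2: revealed 1 new [(4,3)] -> total=2
Click 3 (2,2) count=3: revealed 1 new [(2,2)] -> total=3
Click 4 (4,0) count=0: revealed 4 new [(3,0) (3,1) (4,0) (4,1)] -> total=7

Answer: .....
....#
..#..
##...
##.#.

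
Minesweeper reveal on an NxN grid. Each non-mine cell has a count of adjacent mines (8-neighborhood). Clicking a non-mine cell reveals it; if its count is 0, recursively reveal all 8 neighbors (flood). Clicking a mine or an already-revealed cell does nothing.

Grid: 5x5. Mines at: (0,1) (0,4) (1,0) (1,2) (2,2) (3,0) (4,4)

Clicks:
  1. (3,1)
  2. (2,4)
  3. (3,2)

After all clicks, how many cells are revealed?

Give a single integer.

Answer: 8

Derivation:
Click 1 (3,1) count=2: revealed 1 new [(3,1)] -> total=1
Click 2 (2,4) count=0: revealed 6 new [(1,3) (1,4) (2,3) (2,4) (3,3) (3,4)] -> total=7
Click 3 (3,2) count=1: revealed 1 new [(3,2)] -> total=8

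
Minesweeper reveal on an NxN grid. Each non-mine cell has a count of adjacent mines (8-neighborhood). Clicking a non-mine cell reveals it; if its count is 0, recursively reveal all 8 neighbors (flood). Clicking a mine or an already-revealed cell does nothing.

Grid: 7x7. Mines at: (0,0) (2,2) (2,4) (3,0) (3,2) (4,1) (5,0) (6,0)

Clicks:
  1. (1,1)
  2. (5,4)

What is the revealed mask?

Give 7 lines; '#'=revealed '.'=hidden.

Click 1 (1,1) count=2: revealed 1 new [(1,1)] -> total=1
Click 2 (5,4) count=0: revealed 34 new [(0,1) (0,2) (0,3) (0,4) (0,5) (0,6) (1,2) (1,3) (1,4) (1,5) (1,6) (2,5) (2,6) (3,3) (3,4) (3,5) (3,6) (4,2) (4,3) (4,4) (4,5) (4,6) (5,1) (5,2) (5,3) (5,4) (5,5) (5,6) (6,1) (6,2) (6,3) (6,4) (6,5) (6,6)] -> total=35

Answer: .######
.######
.....##
...####
..#####
.######
.######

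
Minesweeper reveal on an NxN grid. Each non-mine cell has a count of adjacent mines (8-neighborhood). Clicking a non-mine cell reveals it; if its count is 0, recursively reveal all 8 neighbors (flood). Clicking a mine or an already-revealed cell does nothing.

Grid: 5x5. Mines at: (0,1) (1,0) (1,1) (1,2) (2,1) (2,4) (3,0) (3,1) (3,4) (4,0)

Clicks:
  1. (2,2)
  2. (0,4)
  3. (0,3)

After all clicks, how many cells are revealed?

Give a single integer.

Click 1 (2,2) count=4: revealed 1 new [(2,2)] -> total=1
Click 2 (0,4) count=0: revealed 4 new [(0,3) (0,4) (1,3) (1,4)] -> total=5
Click 3 (0,3) count=1: revealed 0 new [(none)] -> total=5

Answer: 5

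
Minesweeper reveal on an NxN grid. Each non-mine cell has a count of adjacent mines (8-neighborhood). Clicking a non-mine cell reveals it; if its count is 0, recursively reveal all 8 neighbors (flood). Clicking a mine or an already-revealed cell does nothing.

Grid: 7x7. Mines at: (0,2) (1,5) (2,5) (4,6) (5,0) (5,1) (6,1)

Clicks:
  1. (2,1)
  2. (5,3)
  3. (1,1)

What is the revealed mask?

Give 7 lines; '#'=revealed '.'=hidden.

Answer: ##.....
#####..
#####..
######.
######.
..#####
..#####

Derivation:
Click 1 (2,1) count=0: revealed 34 new [(0,0) (0,1) (1,0) (1,1) (1,2) (1,3) (1,4) (2,0) (2,1) (2,2) (2,3) (2,4) (3,0) (3,1) (3,2) (3,3) (3,4) (3,5) (4,0) (4,1) (4,2) (4,3) (4,4) (4,5) (5,2) (5,3) (5,4) (5,5) (5,6) (6,2) (6,3) (6,4) (6,5) (6,6)] -> total=34
Click 2 (5,3) count=0: revealed 0 new [(none)] -> total=34
Click 3 (1,1) count=1: revealed 0 new [(none)] -> total=34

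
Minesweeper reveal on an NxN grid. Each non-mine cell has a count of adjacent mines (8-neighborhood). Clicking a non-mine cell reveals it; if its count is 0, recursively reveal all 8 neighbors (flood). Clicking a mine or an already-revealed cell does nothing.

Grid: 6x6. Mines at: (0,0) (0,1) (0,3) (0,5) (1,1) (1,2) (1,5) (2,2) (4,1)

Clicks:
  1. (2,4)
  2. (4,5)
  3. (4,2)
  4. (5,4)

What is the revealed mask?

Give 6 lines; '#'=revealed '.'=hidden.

Answer: ......
......
...###
..####
..####
..####

Derivation:
Click 1 (2,4) count=1: revealed 1 new [(2,4)] -> total=1
Click 2 (4,5) count=0: revealed 14 new [(2,3) (2,5) (3,2) (3,3) (3,4) (3,5) (4,2) (4,3) (4,4) (4,5) (5,2) (5,3) (5,4) (5,5)] -> total=15
Click 3 (4,2) count=1: revealed 0 new [(none)] -> total=15
Click 4 (5,4) count=0: revealed 0 new [(none)] -> total=15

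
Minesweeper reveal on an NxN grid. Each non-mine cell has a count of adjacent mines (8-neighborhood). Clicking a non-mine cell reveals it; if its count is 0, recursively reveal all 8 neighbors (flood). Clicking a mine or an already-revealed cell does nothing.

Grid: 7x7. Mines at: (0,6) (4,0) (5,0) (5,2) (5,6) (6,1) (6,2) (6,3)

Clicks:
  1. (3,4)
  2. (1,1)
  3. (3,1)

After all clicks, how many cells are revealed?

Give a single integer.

Click 1 (3,4) count=0: revealed 36 new [(0,0) (0,1) (0,2) (0,3) (0,4) (0,5) (1,0) (1,1) (1,2) (1,3) (1,4) (1,5) (1,6) (2,0) (2,1) (2,2) (2,3) (2,4) (2,5) (2,6) (3,0) (3,1) (3,2) (3,3) (3,4) (3,5) (3,6) (4,1) (4,2) (4,3) (4,4) (4,5) (4,6) (5,3) (5,4) (5,5)] -> total=36
Click 2 (1,1) count=0: revealed 0 new [(none)] -> total=36
Click 3 (3,1) count=1: revealed 0 new [(none)] -> total=36

Answer: 36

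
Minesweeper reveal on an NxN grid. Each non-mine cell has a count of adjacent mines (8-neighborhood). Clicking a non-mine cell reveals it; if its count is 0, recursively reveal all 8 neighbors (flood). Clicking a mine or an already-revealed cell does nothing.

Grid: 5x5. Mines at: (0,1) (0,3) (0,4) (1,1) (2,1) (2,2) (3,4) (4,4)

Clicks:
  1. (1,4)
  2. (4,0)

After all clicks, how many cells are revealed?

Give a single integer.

Click 1 (1,4) count=2: revealed 1 new [(1,4)] -> total=1
Click 2 (4,0) count=0: revealed 8 new [(3,0) (3,1) (3,2) (3,3) (4,0) (4,1) (4,2) (4,3)] -> total=9

Answer: 9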